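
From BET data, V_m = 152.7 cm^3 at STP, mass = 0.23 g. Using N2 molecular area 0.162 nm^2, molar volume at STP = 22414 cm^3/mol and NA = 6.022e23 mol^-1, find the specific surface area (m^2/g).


Number of moles in monolayer = V_m / 22414 = 152.7 / 22414 = 0.00681271
Number of molecules = moles * NA = 0.00681271 * 6.022e23
SA = molecules * sigma / mass
SA = (152.7 / 22414) * 6.022e23 * 0.162e-18 / 0.23
SA = 2889.7 m^2/g

2889.7


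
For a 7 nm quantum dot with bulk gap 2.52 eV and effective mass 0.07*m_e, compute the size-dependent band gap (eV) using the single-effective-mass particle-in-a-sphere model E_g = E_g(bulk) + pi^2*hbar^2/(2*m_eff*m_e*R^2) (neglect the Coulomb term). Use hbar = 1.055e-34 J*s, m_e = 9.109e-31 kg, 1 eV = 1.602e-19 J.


Radius R = 7/2 nm = 3.5e-09 m
Confinement energy dE = pi^2 * hbar^2 / (2 * m_eff * m_e * R^2)
dE = pi^2 * (1.055e-34)^2 / (2 * 0.07 * 9.109e-31 * (3.5e-09)^2) J, divided by 1.602e-19 J/eV
dE = 0.4389 eV
Total band gap = E_g(bulk) + dE = 2.52 + 0.4389 = 2.9589 eV

2.9589


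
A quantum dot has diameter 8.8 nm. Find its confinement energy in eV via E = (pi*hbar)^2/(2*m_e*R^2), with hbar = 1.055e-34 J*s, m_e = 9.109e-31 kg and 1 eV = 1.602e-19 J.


Radius R = 8.8/2 = 4.4 nm = 4.4e-09 m
E = (pi * 1.055e-34)^2 / (2 * 9.109e-31 * (4.4e-09)^2)
E(J) = 3.11457e-21
E = E(J) / 1.602e-19 = 0.0194 eV

0.0194


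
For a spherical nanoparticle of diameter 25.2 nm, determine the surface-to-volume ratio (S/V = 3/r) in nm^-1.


Radius r = 25.2/2 = 12.6 nm
S/V = 3 / r = 3 / 12.6
S/V = 0.2381 nm^-1

0.2381


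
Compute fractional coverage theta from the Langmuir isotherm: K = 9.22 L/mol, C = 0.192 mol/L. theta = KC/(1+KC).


Langmuir isotherm: theta = K*C / (1 + K*C)
K*C = 9.22 * 0.192 = 1.77024
theta = 1.77024 / (1 + 1.77024) = 1.77024 / 2.77024
theta = 0.639

0.639


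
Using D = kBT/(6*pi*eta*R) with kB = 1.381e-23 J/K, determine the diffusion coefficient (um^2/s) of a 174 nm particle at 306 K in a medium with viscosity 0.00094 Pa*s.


Radius R = 174/2 = 87 nm = 8.7e-08 m
D = kB*T / (6*pi*eta*R)
D = 1.381e-23 * 306 / (6 * pi * 0.00094 * 8.7e-08)
D = 2.74137e-12 m^2/s = 2.741 um^2/s

2.741


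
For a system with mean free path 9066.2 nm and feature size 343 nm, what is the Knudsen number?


Knudsen number Kn = lambda / L
Kn = 9066.2 / 343
Kn = 26.4321

26.4321


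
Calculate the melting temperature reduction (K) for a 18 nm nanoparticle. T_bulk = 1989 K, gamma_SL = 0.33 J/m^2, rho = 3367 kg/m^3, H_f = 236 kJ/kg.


Radius R = 18/2 = 9 nm = 9e-09 m
Convert H_f = 236 kJ/kg = 236000 J/kg
dT = 2 * gamma_SL * T_bulk / (rho * H_f * R)
dT = 2 * 0.33 * 1989 / (3367 * 236000 * 9e-09)
dT = 183.6 K

183.6


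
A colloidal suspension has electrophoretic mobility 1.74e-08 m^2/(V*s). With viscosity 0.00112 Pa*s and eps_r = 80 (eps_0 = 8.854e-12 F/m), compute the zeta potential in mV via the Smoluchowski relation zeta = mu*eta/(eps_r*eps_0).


Smoluchowski equation: zeta = mu * eta / (eps_r * eps_0)
zeta = 1.74e-08 * 0.00112 / (80 * 8.854e-12)
zeta = 0.027513 V = 27.51 mV

27.51


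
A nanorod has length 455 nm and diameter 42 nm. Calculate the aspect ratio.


Aspect ratio AR = length / diameter
AR = 455 / 42
AR = 10.83

10.83


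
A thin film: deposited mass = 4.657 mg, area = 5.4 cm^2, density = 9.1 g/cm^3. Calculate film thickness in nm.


Convert: m = 4.657 mg = 4.6570e-06 kg, A = 5.4 cm^2 = 5.4000e-04 m^2, rho = 9.1 g/cm^3 = 9100 kg/m^3
t = m / (A * rho)
t = 4.6570e-06 / (5.4000e-04 * 9100)
t = 9.4770e-07 m = 947.7 nm

947.7


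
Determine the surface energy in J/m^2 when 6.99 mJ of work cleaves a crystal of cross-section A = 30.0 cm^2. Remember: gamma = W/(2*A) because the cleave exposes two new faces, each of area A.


Convert: A = 30.0 cm^2 = 0.003 m^2, W = 6.99 mJ = 0.00699 J
Cleaving exposes two faces of area A, so total new surface = 2*A and gamma = W / (2*A)
gamma = 0.00699 / (2 * 0.003)
gamma = 1.165 J/m^2

1.165


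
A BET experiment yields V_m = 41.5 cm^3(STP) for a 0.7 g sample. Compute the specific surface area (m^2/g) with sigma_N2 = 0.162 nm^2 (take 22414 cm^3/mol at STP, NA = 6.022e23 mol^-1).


Number of moles in monolayer = V_m / 22414 = 41.5 / 22414 = 0.00185152
Number of molecules = moles * NA = 0.00185152 * 6.022e23
SA = molecules * sigma / mass
SA = (41.5 / 22414) * 6.022e23 * 0.162e-18 / 0.7
SA = 258.0 m^2/g

258.0


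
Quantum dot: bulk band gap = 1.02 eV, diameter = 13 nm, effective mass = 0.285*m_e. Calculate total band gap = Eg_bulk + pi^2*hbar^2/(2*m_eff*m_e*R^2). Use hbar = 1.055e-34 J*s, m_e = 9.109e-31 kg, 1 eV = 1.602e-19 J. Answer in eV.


Radius R = 13/2 nm = 6.5e-09 m
Confinement energy dE = pi^2 * hbar^2 / (2 * m_eff * m_e * R^2)
dE = pi^2 * (1.055e-34)^2 / (2 * 0.285 * 9.109e-31 * (6.5e-09)^2) J, divided by 1.602e-19 J/eV
dE = 0.0313 eV
Total band gap = E_g(bulk) + dE = 1.02 + 0.0313 = 1.0513 eV

1.0513


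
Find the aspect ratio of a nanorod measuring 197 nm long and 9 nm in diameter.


Aspect ratio AR = length / diameter
AR = 197 / 9
AR = 21.89

21.89


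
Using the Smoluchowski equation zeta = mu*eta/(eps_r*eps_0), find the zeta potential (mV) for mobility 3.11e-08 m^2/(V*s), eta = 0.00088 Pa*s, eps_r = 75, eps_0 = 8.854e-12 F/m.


Smoluchowski equation: zeta = mu * eta / (eps_r * eps_0)
zeta = 3.11e-08 * 0.00088 / (75 * 8.854e-12)
zeta = 0.041214 V = 41.21 mV

41.21


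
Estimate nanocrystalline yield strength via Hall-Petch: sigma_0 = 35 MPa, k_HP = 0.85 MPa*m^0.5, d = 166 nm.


d = 166 nm = 1.66e-07 m
sqrt(d) = 0.000407431
Hall-Petch contribution = k / sqrt(d) = 0.85 / 0.000407431 = 2086.2 MPa
sigma = sigma_0 + k/sqrt(d) = 35 + 2086.2 = 2121.2 MPa

2121.2


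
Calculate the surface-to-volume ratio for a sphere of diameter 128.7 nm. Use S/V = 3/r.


Radius r = 128.7/2 = 64.35 nm
S/V = 3 / r = 3 / 64.35
S/V = 0.0466 nm^-1

0.0466


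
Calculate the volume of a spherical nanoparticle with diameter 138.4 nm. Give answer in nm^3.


Radius r = 138.4/2 = 69.2 nm
Volume V = (4/3) * pi * r^3
V = (4/3) * pi * (69.2)^3
V = 1388055.7 nm^3

1388055.7


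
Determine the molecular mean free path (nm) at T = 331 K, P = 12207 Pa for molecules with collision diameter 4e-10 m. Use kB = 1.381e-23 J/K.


Mean free path: lambda = kB*T / (sqrt(2) * pi * d^2 * P)
lambda = 1.381e-23 * 331 / (sqrt(2) * pi * (4e-10)^2 * 12207)
lambda = 5.26778e-07 m
lambda = 526.78 nm

526.78


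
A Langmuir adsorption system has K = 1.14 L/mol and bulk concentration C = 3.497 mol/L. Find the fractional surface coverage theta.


Langmuir isotherm: theta = K*C / (1 + K*C)
K*C = 1.14 * 3.497 = 3.98658
theta = 3.98658 / (1 + 3.98658) = 3.98658 / 4.98658
theta = 0.7995

0.7995


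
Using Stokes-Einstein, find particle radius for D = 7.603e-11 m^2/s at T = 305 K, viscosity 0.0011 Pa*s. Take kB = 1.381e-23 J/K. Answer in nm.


Stokes-Einstein: R = kB*T / (6*pi*eta*D)
R = 1.381e-23 * 305 / (6 * pi * 0.0011 * 7.603e-11)
R = 2.67187e-09 m = 2.67 nm

2.67


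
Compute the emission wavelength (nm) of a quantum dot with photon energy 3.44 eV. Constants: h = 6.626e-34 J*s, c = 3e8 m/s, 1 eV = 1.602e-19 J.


Convert energy: E = 3.44 eV = 3.44 * 1.602e-19 = 5.51088e-19 J
lambda = h*c / E = 6.626e-34 * 3e8 / 5.51088e-19
lambda = 3.60705e-07 m = 360.7 nm

360.7


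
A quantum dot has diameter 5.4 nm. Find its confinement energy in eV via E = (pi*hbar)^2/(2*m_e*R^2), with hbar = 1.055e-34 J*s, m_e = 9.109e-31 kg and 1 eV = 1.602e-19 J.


Radius R = 5.4/2 = 2.7 nm = 2.7e-09 m
E = (pi * 1.055e-34)^2 / (2 * 9.109e-31 * (2.7e-09)^2)
E(J) = 8.27135e-21
E = E(J) / 1.602e-19 = 0.0516 eV

0.0516


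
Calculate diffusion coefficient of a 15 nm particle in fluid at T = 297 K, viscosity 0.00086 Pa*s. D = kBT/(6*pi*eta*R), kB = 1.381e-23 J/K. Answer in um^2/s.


Radius R = 15/2 = 7.5 nm = 7.5e-09 m
D = kB*T / (6*pi*eta*R)
D = 1.381e-23 * 297 / (6 * pi * 0.00086 * 7.5e-09)
D = 3.37357e-11 m^2/s = 33.736 um^2/s

33.736


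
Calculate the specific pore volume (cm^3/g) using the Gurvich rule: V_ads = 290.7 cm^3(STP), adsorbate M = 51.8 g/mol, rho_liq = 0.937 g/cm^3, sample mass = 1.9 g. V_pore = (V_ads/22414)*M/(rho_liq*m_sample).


Moles adsorbed n = V_ads / 22414 = 290.7 / 22414 = 1.296957e-02 mol
Liquid volume V_liq = n * M / rho_liq = 1.296957e-02 * 51.8 / 0.937 = 0.71699 cm^3
Specific pore volume V_pore = V_liq / m_sample = 0.71699 / 1.9
V_pore = 0.3774 cm^3/g

0.3774


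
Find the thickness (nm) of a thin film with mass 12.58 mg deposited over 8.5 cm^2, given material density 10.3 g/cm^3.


Convert: m = 12.58 mg = 1.2580e-05 kg, A = 8.5 cm^2 = 8.5000e-04 m^2, rho = 10.3 g/cm^3 = 10300 kg/m^3
t = m / (A * rho)
t = 1.2580e-05 / (8.5000e-04 * 10300)
t = 1.4369e-06 m = 1436.9 nm

1436.9


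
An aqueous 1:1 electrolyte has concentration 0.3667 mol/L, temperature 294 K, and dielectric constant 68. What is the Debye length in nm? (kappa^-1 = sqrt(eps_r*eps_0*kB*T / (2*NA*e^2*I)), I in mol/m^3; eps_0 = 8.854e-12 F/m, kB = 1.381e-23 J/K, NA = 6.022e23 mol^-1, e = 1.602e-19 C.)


Ionic strength I = 0.3667 * 1^2 * 1000 = 366.7 mol/m^3
kappa^-1 = sqrt(68 * 8.854e-12 * 1.381e-23 * 294 / (2 * 6.022e23 * (1.602e-19)^2 * 366.7))
kappa^-1 = 0.464 nm

0.464


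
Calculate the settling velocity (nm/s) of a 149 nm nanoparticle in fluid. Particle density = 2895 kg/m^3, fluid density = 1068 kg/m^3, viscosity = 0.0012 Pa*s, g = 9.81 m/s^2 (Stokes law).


Radius R = 149/2 nm = 7.45e-08 m
Density difference = 2895 - 1068 = 1827 kg/m^3
v = 2 * R^2 * (rho_p - rho_f) * g / (9 * eta)
v = 2 * (7.45e-08)^2 * 1827 * 9.81 / (9 * 0.0012)
v = 1.84216e-08 m/s = 18.4216 nm/s

18.4216


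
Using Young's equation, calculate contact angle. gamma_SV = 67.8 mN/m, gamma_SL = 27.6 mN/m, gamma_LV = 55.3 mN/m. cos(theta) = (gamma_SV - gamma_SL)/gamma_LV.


cos(theta) = (gamma_SV - gamma_SL) / gamma_LV
cos(theta) = (67.8 - 27.6) / 55.3
cos(theta) = 0.726944
theta = arccos(0.726944) = 43.37 degrees

43.37


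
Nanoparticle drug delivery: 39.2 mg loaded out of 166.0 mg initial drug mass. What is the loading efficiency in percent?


Drug loading efficiency = (drug loaded / drug initial) * 100
DLE = 39.2 / 166.0 * 100
DLE = 0.2361 * 100
DLE = 23.61%

23.61


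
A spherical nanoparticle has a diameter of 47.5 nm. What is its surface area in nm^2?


Radius r = 47.5/2 = 23.75 nm
Surface area SA = 4 * pi * r^2
SA = 4 * pi * (23.75)^2
SA = 7088.22 nm^2

7088.22


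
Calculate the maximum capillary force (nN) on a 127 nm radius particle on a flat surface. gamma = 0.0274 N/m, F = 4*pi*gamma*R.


Convert radius: R = 127 nm = 1.27e-07 m
F = 4 * pi * gamma * R
F = 4 * pi * 0.0274 * 1.27e-07
F = 4.37285e-08 N = 43.7285 nN

43.7285


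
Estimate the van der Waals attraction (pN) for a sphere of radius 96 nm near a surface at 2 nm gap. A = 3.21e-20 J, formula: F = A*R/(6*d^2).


Convert to SI: R = 96 nm = 9.6e-08 m, d = 2 nm = 2e-09 m
F = A * R / (6 * d^2)
F = 3.21e-20 * 9.6e-08 / (6 * (2e-09)^2)
F = 1.284e-10 N = 128.4 pN

128.4


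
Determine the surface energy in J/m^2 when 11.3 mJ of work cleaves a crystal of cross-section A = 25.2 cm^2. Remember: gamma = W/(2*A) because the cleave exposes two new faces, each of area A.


Convert: A = 25.2 cm^2 = 0.00252 m^2, W = 11.3 mJ = 0.0113 J
Cleaving exposes two faces of area A, so total new surface = 2*A and gamma = W / (2*A)
gamma = 0.0113 / (2 * 0.00252)
gamma = 2.242 J/m^2

2.242


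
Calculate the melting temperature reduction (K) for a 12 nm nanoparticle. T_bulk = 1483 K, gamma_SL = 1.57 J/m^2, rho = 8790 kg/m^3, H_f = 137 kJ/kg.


Radius R = 12/2 = 6 nm = 6e-09 m
Convert H_f = 137 kJ/kg = 137000 J/kg
dT = 2 * gamma_SL * T_bulk / (rho * H_f * R)
dT = 2 * 1.57 * 1483 / (8790 * 137000 * 6e-09)
dT = 644.5 K

644.5


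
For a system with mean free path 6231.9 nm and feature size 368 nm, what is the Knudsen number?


Knudsen number Kn = lambda / L
Kn = 6231.9 / 368
Kn = 16.9345

16.9345


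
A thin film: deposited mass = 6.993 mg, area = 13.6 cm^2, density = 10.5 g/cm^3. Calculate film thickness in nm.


Convert: m = 6.993 mg = 6.9930e-06 kg, A = 13.6 cm^2 = 1.3600e-03 m^2, rho = 10.5 g/cm^3 = 10500 kg/m^3
t = m / (A * rho)
t = 6.9930e-06 / (1.3600e-03 * 10500)
t = 4.8971e-07 m = 489.7 nm

489.7


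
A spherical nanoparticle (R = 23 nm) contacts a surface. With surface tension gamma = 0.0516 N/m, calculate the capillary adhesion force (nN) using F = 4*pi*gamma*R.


Convert radius: R = 23 nm = 2.3e-08 m
F = 4 * pi * gamma * R
F = 4 * pi * 0.0516 * 2.3e-08
F = 1.49138e-08 N = 14.9138 nN

14.9138


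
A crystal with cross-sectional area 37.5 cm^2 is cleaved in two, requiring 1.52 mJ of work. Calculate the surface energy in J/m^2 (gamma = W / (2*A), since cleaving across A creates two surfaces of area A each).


Convert: A = 37.5 cm^2 = 0.00375 m^2, W = 1.52 mJ = 0.00152 J
Cleaving exposes two faces of area A, so total new surface = 2*A and gamma = W / (2*A)
gamma = 0.00152 / (2 * 0.00375)
gamma = 0.203 J/m^2

0.203


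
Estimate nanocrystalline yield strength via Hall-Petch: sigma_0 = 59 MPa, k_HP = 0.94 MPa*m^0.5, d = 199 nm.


d = 199 nm = 1.99e-07 m
sqrt(d) = 0.0004460942
Hall-Petch contribution = k / sqrt(d) = 0.94 / 0.0004460942 = 2107.2 MPa
sigma = sigma_0 + k/sqrt(d) = 59 + 2107.2 = 2166.2 MPa

2166.2


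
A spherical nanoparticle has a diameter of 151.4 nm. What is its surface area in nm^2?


Radius r = 151.4/2 = 75.7 nm
Surface area SA = 4 * pi * r^2
SA = 4 * pi * (75.7)^2
SA = 72011.46 nm^2

72011.46


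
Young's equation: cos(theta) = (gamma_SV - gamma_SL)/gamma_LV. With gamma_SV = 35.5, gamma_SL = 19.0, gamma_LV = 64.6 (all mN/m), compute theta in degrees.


cos(theta) = (gamma_SV - gamma_SL) / gamma_LV
cos(theta) = (35.5 - 19.0) / 64.6
cos(theta) = 0.255418
theta = arccos(0.255418) = 75.2 degrees

75.2


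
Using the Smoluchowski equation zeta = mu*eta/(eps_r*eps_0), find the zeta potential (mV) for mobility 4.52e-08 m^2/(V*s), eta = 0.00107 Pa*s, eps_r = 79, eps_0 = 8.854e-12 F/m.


Smoluchowski equation: zeta = mu * eta / (eps_r * eps_0)
zeta = 4.52e-08 * 0.00107 / (79 * 8.854e-12)
zeta = 0.069144 V = 69.14 mV

69.14


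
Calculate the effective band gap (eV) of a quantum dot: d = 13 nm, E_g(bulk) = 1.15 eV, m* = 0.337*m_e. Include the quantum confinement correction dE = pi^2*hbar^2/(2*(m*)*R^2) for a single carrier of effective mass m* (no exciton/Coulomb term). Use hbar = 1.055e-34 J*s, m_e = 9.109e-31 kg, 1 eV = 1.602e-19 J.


Radius R = 13/2 nm = 6.5e-09 m
Confinement energy dE = pi^2 * hbar^2 / (2 * m_eff * m_e * R^2)
dE = pi^2 * (1.055e-34)^2 / (2 * 0.337 * 9.109e-31 * (6.5e-09)^2) J, divided by 1.602e-19 J/eV
dE = 0.0264 eV
Total band gap = E_g(bulk) + dE = 1.15 + 0.0264 = 1.1764 eV

1.1764


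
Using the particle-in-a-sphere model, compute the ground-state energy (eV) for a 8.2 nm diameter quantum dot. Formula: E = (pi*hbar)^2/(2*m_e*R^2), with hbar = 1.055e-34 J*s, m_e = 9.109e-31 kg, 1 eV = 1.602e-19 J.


Radius R = 8.2/2 = 4.1 nm = 4.1e-09 m
E = (pi * 1.055e-34)^2 / (2 * 9.109e-31 * (4.1e-09)^2)
E(J) = 3.58704e-21
E = E(J) / 1.602e-19 = 0.0224 eV

0.0224


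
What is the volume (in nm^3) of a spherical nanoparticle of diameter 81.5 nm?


Radius r = 81.5/2 = 40.75 nm
Volume V = (4/3) * pi * r^3
V = (4/3) * pi * (40.75)^3
V = 283446.73 nm^3

283446.73


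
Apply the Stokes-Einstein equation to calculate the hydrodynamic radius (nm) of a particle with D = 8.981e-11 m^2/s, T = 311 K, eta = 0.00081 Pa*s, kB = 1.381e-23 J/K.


Stokes-Einstein: R = kB*T / (6*pi*eta*D)
R = 1.381e-23 * 311 / (6 * pi * 0.00081 * 8.981e-11)
R = 3.13215e-09 m = 3.13 nm

3.13


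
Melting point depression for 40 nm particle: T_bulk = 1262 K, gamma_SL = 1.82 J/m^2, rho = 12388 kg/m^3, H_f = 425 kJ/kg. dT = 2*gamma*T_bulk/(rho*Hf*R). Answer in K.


Radius R = 40/2 = 20 nm = 2e-08 m
Convert H_f = 425 kJ/kg = 425000 J/kg
dT = 2 * gamma_SL * T_bulk / (rho * H_f * R)
dT = 2 * 1.82 * 1262 / (12388 * 425000 * 2e-08)
dT = 43.6 K

43.6


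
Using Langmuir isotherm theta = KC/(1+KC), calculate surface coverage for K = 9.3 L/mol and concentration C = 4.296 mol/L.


Langmuir isotherm: theta = K*C / (1 + K*C)
K*C = 9.3 * 4.296 = 39.9528
theta = 39.9528 / (1 + 39.9528) = 39.9528 / 40.9528
theta = 0.9756

0.9756


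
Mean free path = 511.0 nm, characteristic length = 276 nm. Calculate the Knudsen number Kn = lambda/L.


Knudsen number Kn = lambda / L
Kn = 511.0 / 276
Kn = 1.8514

1.8514


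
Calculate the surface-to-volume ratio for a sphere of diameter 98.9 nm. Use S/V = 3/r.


Radius r = 98.9/2 = 49.45 nm
S/V = 3 / r = 3 / 49.45
S/V = 0.0607 nm^-1

0.0607


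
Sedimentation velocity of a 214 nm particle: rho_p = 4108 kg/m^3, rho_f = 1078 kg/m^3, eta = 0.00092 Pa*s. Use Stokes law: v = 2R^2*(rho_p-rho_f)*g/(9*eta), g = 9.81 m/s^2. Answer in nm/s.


Radius R = 214/2 nm = 1.07e-07 m
Density difference = 4108 - 1078 = 3030 kg/m^3
v = 2 * R^2 * (rho_p - rho_f) * g / (9 * eta)
v = 2 * (1.07e-07)^2 * 3030 * 9.81 / (9 * 0.00092)
v = 8.22013e-08 m/s = 82.2013 nm/s

82.2013


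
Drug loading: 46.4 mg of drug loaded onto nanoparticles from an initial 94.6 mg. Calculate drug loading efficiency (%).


Drug loading efficiency = (drug loaded / drug initial) * 100
DLE = 46.4 / 94.6 * 100
DLE = 0.4905 * 100
DLE = 49.05%

49.05


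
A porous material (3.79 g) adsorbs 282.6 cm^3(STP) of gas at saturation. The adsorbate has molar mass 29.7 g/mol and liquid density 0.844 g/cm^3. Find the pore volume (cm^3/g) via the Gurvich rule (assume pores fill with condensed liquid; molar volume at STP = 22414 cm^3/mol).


Moles adsorbed n = V_ads / 22414 = 282.6 / 22414 = 1.260819e-02 mol
Liquid volume V_liq = n * M / rho_liq = 1.260819e-02 * 29.7 / 0.844 = 0.44368 cm^3
Specific pore volume V_pore = V_liq / m_sample = 0.44368 / 3.79
V_pore = 0.1171 cm^3/g

0.1171


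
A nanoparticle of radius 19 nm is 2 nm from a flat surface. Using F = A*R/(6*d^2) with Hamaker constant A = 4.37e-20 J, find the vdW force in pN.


Convert to SI: R = 19 nm = 1.9e-08 m, d = 2 nm = 2e-09 m
F = A * R / (6 * d^2)
F = 4.37e-20 * 1.9e-08 / (6 * (2e-09)^2)
F = 3.45958e-11 N = 34.596 pN

34.596


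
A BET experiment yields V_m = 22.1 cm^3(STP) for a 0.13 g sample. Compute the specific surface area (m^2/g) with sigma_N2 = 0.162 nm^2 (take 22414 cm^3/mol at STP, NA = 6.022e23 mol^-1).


Number of moles in monolayer = V_m / 22414 = 22.1 / 22414 = 0.00098599
Number of molecules = moles * NA = 0.00098599 * 6.022e23
SA = molecules * sigma / mass
SA = (22.1 / 22414) * 6.022e23 * 0.162e-18 / 0.13
SA = 739.9 m^2/g

739.9


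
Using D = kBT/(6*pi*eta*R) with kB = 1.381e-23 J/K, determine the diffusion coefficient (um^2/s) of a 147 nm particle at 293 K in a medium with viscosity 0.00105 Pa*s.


Radius R = 147/2 = 73.5 nm = 7.35e-08 m
D = kB*T / (6*pi*eta*R)
D = 1.381e-23 * 293 / (6 * pi * 0.00105 * 7.35e-08)
D = 2.78153e-12 m^2/s = 2.782 um^2/s

2.782


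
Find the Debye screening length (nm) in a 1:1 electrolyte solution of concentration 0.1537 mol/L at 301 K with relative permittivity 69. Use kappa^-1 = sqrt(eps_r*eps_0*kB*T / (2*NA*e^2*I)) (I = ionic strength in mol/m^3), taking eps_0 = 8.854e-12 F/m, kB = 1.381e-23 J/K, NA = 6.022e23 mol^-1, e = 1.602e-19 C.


Ionic strength I = 0.1537 * 1^2 * 1000 = 153.7 mol/m^3
kappa^-1 = sqrt(69 * 8.854e-12 * 1.381e-23 * 301 / (2 * 6.022e23 * (1.602e-19)^2 * 153.7))
kappa^-1 = 0.731 nm

0.731


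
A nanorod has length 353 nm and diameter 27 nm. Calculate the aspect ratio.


Aspect ratio AR = length / diameter
AR = 353 / 27
AR = 13.07

13.07


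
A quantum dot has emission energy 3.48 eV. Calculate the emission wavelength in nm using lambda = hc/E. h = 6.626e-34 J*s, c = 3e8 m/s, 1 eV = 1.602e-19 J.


Convert energy: E = 3.48 eV = 3.48 * 1.602e-19 = 5.57496e-19 J
lambda = h*c / E = 6.626e-34 * 3e8 / 5.57496e-19
lambda = 3.56559e-07 m = 356.6 nm

356.6


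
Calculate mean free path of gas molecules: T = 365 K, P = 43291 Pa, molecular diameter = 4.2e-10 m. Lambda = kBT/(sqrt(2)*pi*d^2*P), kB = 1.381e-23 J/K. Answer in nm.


Mean free path: lambda = kB*T / (sqrt(2) * pi * d^2 * P)
lambda = 1.381e-23 * 365 / (sqrt(2) * pi * (4.2e-10)^2 * 43291)
lambda = 1.48568e-07 m
lambda = 148.57 nm

148.57


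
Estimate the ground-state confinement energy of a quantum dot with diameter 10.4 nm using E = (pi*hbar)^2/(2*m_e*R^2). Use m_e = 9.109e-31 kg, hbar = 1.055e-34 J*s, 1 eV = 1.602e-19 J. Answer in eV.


Radius R = 10.4/2 = 5.2 nm = 5.2e-09 m
E = (pi * 1.055e-34)^2 / (2 * 9.109e-31 * (5.2e-09)^2)
E(J) = 2.22996e-21
E = E(J) / 1.602e-19 = 0.0139 eV

0.0139


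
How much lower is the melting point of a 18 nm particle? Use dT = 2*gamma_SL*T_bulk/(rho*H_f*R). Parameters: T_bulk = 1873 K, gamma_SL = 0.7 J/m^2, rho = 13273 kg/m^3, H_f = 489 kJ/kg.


Radius R = 18/2 = 9 nm = 9e-09 m
Convert H_f = 489 kJ/kg = 489000 J/kg
dT = 2 * gamma_SL * T_bulk / (rho * H_f * R)
dT = 2 * 0.7 * 1873 / (13273 * 489000 * 9e-09)
dT = 44.9 K

44.9


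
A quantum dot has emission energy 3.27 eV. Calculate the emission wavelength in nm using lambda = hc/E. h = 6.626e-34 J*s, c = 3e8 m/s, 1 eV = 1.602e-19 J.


Convert energy: E = 3.27 eV = 3.27 * 1.602e-19 = 5.23854e-19 J
lambda = h*c / E = 6.626e-34 * 3e8 / 5.23854e-19
lambda = 3.79457e-07 m = 379.5 nm

379.5


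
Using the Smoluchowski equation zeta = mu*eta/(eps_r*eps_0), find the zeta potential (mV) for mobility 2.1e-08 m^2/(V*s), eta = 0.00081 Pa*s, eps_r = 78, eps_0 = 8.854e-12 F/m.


Smoluchowski equation: zeta = mu * eta / (eps_r * eps_0)
zeta = 2.1e-08 * 0.00081 / (78 * 8.854e-12)
zeta = 0.02463 V = 24.63 mV

24.63


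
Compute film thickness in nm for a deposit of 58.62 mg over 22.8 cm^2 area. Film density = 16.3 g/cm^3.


Convert: m = 58.62 mg = 5.8620e-05 kg, A = 22.8 cm^2 = 2.2800e-03 m^2, rho = 16.3 g/cm^3 = 16300 kg/m^3
t = m / (A * rho)
t = 5.8620e-05 / (2.2800e-03 * 16300)
t = 1.5773e-06 m = 1577.3 nm

1577.3


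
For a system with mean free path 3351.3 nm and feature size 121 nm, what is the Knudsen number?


Knudsen number Kn = lambda / L
Kn = 3351.3 / 121
Kn = 27.6967

27.6967


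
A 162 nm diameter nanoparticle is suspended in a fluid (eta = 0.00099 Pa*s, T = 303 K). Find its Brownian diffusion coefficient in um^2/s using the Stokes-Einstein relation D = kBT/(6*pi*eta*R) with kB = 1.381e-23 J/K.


Radius R = 162/2 = 81 nm = 8.1e-08 m
D = kB*T / (6*pi*eta*R)
D = 1.381e-23 * 303 / (6 * pi * 0.00099 * 8.1e-08)
D = 2.76831e-12 m^2/s = 2.768 um^2/s

2.768


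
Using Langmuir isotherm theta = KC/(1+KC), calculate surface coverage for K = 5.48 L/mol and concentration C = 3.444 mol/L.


Langmuir isotherm: theta = K*C / (1 + K*C)
K*C = 5.48 * 3.444 = 18.87312
theta = 18.87312 / (1 + 18.87312) = 18.87312 / 19.87312
theta = 0.9497

0.9497


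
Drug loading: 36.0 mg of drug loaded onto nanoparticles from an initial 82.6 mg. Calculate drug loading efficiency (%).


Drug loading efficiency = (drug loaded / drug initial) * 100
DLE = 36.0 / 82.6 * 100
DLE = 0.4358 * 100
DLE = 43.58%

43.58


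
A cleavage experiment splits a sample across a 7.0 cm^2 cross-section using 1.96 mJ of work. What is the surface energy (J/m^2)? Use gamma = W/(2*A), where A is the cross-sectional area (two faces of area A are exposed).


Convert: A = 7.0 cm^2 = 0.0007 m^2, W = 1.96 mJ = 0.00196 J
Cleaving exposes two faces of area A, so total new surface = 2*A and gamma = W / (2*A)
gamma = 0.00196 / (2 * 0.0007)
gamma = 1.4 J/m^2

1.4


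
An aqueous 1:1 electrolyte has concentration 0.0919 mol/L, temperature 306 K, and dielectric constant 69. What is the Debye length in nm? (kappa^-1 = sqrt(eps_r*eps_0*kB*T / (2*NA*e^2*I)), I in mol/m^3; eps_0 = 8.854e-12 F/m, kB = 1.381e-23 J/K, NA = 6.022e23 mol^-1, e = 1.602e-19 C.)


Ionic strength I = 0.0919 * 1^2 * 1000 = 91.9 mol/m^3
kappa^-1 = sqrt(69 * 8.854e-12 * 1.381e-23 * 306 / (2 * 6.022e23 * (1.602e-19)^2 * 91.9))
kappa^-1 = 0.953 nm

0.953


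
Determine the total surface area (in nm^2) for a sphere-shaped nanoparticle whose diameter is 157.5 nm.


Radius r = 157.5/2 = 78.75 nm
Surface area SA = 4 * pi * r^2
SA = 4 * pi * (78.75)^2
SA = 77931.13 nm^2

77931.13


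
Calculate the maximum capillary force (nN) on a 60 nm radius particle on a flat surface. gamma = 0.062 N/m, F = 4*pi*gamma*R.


Convert radius: R = 60 nm = 6e-08 m
F = 4 * pi * gamma * R
F = 4 * pi * 0.062 * 6e-08
F = 4.67469e-08 N = 46.7469 nN

46.7469


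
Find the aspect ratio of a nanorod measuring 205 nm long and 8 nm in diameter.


Aspect ratio AR = length / diameter
AR = 205 / 8
AR = 25.62

25.62


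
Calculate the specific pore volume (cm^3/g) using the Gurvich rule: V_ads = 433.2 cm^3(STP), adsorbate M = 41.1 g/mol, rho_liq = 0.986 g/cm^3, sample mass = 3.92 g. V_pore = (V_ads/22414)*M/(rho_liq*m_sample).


Moles adsorbed n = V_ads / 22414 = 433.2 / 22414 = 1.932721e-02 mol
Liquid volume V_liq = n * M / rho_liq = 1.932721e-02 * 41.1 / 0.986 = 0.80563 cm^3
Specific pore volume V_pore = V_liq / m_sample = 0.80563 / 3.92
V_pore = 0.2055 cm^3/g

0.2055


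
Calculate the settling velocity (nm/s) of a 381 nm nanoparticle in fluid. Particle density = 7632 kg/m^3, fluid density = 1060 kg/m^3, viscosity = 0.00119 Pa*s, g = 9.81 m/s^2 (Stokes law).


Radius R = 381/2 nm = 1.905e-07 m
Density difference = 7632 - 1060 = 6572 kg/m^3
v = 2 * R^2 * (rho_p - rho_f) * g / (9 * eta)
v = 2 * (1.905e-07)^2 * 6572 * 9.81 / (9 * 0.00119)
v = 4.36915e-07 m/s = 436.9151 nm/s

436.9151


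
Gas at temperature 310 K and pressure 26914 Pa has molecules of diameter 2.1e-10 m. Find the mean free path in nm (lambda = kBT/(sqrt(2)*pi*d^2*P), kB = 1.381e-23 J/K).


Mean free path: lambda = kB*T / (sqrt(2) * pi * d^2 * P)
lambda = 1.381e-23 * 310 / (sqrt(2) * pi * (2.1e-10)^2 * 26914)
lambda = 8.11846e-07 m
lambda = 811.85 nm

811.85


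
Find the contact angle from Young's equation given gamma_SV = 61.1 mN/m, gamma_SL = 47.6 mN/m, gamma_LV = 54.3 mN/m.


cos(theta) = (gamma_SV - gamma_SL) / gamma_LV
cos(theta) = (61.1 - 47.6) / 54.3
cos(theta) = 0.248619
theta = arccos(0.248619) = 75.6 degrees

75.6


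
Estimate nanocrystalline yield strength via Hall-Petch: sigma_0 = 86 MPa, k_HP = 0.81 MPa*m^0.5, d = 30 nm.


d = 30 nm = 3e-08 m
sqrt(d) = 0.0001732051
Hall-Petch contribution = k / sqrt(d) = 0.81 / 0.0001732051 = 4676.5 MPa
sigma = sigma_0 + k/sqrt(d) = 86 + 4676.5 = 4762.5 MPa

4762.5


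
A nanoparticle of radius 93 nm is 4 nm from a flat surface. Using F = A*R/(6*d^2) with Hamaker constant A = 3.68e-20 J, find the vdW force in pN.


Convert to SI: R = 93 nm = 9.3e-08 m, d = 4 nm = 4e-09 m
F = A * R / (6 * d^2)
F = 3.68e-20 * 9.3e-08 / (6 * (4e-09)^2)
F = 3.565e-11 N = 35.65 pN

35.65


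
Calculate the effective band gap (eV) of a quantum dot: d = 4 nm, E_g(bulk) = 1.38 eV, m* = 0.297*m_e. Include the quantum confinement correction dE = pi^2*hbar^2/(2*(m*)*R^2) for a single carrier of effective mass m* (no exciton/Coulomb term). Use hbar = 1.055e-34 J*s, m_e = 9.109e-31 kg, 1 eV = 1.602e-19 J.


Radius R = 4/2 nm = 2e-09 m
Confinement energy dE = pi^2 * hbar^2 / (2 * m_eff * m_e * R^2)
dE = pi^2 * (1.055e-34)^2 / (2 * 0.297 * 9.109e-31 * (2e-09)^2) J, divided by 1.602e-19 J/eV
dE = 0.3168 eV
Total band gap = E_g(bulk) + dE = 1.38 + 0.3168 = 1.6968 eV

1.6968


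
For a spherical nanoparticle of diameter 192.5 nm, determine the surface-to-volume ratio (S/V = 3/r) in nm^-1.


Radius r = 192.5/2 = 96.25 nm
S/V = 3 / r = 3 / 96.25
S/V = 0.0312 nm^-1

0.0312


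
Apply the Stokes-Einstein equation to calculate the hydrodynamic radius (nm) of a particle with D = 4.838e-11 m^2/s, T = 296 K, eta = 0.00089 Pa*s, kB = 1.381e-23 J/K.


Stokes-Einstein: R = kB*T / (6*pi*eta*D)
R = 1.381e-23 * 296 / (6 * pi * 0.00089 * 4.838e-11)
R = 5.03649e-09 m = 5.04 nm

5.04


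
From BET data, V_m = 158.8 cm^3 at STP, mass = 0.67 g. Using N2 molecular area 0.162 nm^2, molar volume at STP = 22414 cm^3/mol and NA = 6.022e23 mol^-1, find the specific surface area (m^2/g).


Number of moles in monolayer = V_m / 22414 = 158.8 / 22414 = 0.00708486
Number of molecules = moles * NA = 0.00708486 * 6.022e23
SA = molecules * sigma / mass
SA = (158.8 / 22414) * 6.022e23 * 0.162e-18 / 0.67
SA = 1031.6 m^2/g

1031.6


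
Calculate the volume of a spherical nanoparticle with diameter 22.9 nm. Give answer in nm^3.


Radius r = 22.9/2 = 11.45 nm
Volume V = (4/3) * pi * r^3
V = (4/3) * pi * (11.45)^3
V = 6287.89 nm^3

6287.89


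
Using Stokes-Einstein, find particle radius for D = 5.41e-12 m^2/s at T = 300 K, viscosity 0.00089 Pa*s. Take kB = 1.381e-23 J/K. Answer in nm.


Stokes-Einstein: R = kB*T / (6*pi*eta*D)
R = 1.381e-23 * 300 / (6 * pi * 0.00089 * 5.41e-12)
R = 4.56485e-08 m = 45.65 nm

45.65


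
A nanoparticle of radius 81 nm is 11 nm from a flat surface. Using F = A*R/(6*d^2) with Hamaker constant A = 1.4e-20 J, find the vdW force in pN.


Convert to SI: R = 81 nm = 8.1e-08 m, d = 11 nm = 1.1e-08 m
F = A * R / (6 * d^2)
F = 1.4e-20 * 8.1e-08 / (6 * (1.1e-08)^2)
F = 1.56198e-12 N = 1.562 pN

1.562


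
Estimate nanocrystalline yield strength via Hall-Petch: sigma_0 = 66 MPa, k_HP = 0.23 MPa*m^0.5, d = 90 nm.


d = 90 nm = 9e-08 m
sqrt(d) = 0.0003
Hall-Petch contribution = k / sqrt(d) = 0.23 / 0.0003 = 766.7 MPa
sigma = sigma_0 + k/sqrt(d) = 66 + 766.7 = 832.7 MPa

832.7


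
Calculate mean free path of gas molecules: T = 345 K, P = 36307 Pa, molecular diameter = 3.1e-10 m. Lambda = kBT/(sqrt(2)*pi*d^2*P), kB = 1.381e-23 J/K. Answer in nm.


Mean free path: lambda = kB*T / (sqrt(2) * pi * d^2 * P)
lambda = 1.381e-23 * 345 / (sqrt(2) * pi * (3.1e-10)^2 * 36307)
lambda = 3.07351e-07 m
lambda = 307.35 nm

307.35


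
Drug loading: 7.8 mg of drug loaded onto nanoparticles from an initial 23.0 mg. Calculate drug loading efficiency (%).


Drug loading efficiency = (drug loaded / drug initial) * 100
DLE = 7.8 / 23.0 * 100
DLE = 0.3391 * 100
DLE = 33.91%

33.91


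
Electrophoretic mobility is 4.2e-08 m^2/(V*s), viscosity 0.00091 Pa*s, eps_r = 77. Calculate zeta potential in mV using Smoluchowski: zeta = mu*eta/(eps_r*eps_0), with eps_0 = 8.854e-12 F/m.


Smoluchowski equation: zeta = mu * eta / (eps_r * eps_0)
zeta = 4.2e-08 * 0.00091 / (77 * 8.854e-12)
zeta = 0.056061 V = 56.06 mV

56.06


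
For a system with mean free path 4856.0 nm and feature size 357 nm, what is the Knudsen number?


Knudsen number Kn = lambda / L
Kn = 4856.0 / 357
Kn = 13.6022

13.6022


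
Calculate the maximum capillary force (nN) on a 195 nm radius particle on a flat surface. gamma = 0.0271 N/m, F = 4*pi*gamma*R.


Convert radius: R = 195 nm = 1.95e-07 m
F = 4 * pi * gamma * R
F = 4 * pi * 0.0271 * 1.95e-07
F = 6.6407e-08 N = 66.407 nN

66.407


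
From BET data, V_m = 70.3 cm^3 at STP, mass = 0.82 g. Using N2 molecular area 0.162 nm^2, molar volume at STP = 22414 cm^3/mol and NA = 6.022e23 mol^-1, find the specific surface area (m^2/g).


Number of moles in monolayer = V_m / 22414 = 70.3 / 22414 = 0.00313643
Number of molecules = moles * NA = 0.00313643 * 6.022e23
SA = molecules * sigma / mass
SA = (70.3 / 22414) * 6.022e23 * 0.162e-18 / 0.82
SA = 373.1 m^2/g

373.1


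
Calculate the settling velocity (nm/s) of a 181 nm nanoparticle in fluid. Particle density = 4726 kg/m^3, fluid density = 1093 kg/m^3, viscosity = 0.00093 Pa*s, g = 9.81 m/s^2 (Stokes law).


Radius R = 181/2 nm = 9.05e-08 m
Density difference = 4726 - 1093 = 3633 kg/m^3
v = 2 * R^2 * (rho_p - rho_f) * g / (9 * eta)
v = 2 * (9.05e-08)^2 * 3633 * 9.81 / (9 * 0.00093)
v = 6.97487e-08 m/s = 69.7487 nm/s

69.7487


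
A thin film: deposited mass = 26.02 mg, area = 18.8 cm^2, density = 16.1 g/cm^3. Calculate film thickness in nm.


Convert: m = 26.02 mg = 2.6020e-05 kg, A = 18.8 cm^2 = 1.8800e-03 m^2, rho = 16.1 g/cm^3 = 16100 kg/m^3
t = m / (A * rho)
t = 2.6020e-05 / (1.8800e-03 * 16100)
t = 8.5965e-07 m = 859.7 nm

859.7


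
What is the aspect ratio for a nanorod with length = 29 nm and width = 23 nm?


Aspect ratio AR = length / diameter
AR = 29 / 23
AR = 1.26

1.26


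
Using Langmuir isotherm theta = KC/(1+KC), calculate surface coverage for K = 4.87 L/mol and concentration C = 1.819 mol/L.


Langmuir isotherm: theta = K*C / (1 + K*C)
K*C = 4.87 * 1.819 = 8.85853
theta = 8.85853 / (1 + 8.85853) = 8.85853 / 9.85853
theta = 0.8986

0.8986


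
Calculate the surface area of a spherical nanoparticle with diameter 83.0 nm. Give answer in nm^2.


Radius r = 83.0/2 = 41.5 nm
Surface area SA = 4 * pi * r^2
SA = 4 * pi * (41.5)^2
SA = 21642.43 nm^2

21642.43


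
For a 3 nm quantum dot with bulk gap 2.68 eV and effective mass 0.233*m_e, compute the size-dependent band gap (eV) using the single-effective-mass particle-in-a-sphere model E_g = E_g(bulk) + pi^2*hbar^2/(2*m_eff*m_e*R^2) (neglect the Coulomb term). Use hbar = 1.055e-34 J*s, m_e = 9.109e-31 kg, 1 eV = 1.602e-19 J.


Radius R = 3/2 nm = 1.5e-09 m
Confinement energy dE = pi^2 * hbar^2 / (2 * m_eff * m_e * R^2)
dE = pi^2 * (1.055e-34)^2 / (2 * 0.233 * 9.109e-31 * (1.5e-09)^2) J, divided by 1.602e-19 J/eV
dE = 0.718 eV
Total band gap = E_g(bulk) + dE = 2.68 + 0.718 = 3.398 eV

3.398


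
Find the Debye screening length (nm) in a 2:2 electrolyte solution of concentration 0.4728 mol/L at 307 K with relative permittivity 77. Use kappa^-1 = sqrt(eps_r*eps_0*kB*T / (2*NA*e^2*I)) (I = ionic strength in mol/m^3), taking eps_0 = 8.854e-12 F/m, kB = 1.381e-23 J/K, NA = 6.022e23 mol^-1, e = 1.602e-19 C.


Ionic strength I = 0.4728 * 2^2 * 1000 = 1891.2 mol/m^3
kappa^-1 = sqrt(77 * 8.854e-12 * 1.381e-23 * 307 / (2 * 6.022e23 * (1.602e-19)^2 * 1891.2))
kappa^-1 = 0.222 nm

0.222


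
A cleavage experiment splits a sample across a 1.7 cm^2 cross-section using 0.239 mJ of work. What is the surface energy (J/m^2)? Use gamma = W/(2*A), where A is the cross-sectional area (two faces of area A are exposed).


Convert: A = 1.7 cm^2 = 0.00017 m^2, W = 0.239 mJ = 0.000239 J
Cleaving exposes two faces of area A, so total new surface = 2*A and gamma = W / (2*A)
gamma = 0.000239 / (2 * 0.00017)
gamma = 0.703 J/m^2

0.703


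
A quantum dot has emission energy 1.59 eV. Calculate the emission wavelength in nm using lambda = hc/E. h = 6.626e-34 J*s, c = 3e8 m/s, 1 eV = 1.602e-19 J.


Convert energy: E = 1.59 eV = 1.59 * 1.602e-19 = 2.54718e-19 J
lambda = h*c / E = 6.626e-34 * 3e8 / 2.54718e-19
lambda = 7.80392e-07 m = 780.4 nm

780.4


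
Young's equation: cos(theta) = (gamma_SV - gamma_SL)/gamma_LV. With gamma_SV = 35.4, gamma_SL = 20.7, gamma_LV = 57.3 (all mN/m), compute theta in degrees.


cos(theta) = (gamma_SV - gamma_SL) / gamma_LV
cos(theta) = (35.4 - 20.7) / 57.3
cos(theta) = 0.256545
theta = arccos(0.256545) = 75.13 degrees

75.13


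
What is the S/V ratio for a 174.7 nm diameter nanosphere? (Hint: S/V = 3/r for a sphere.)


Radius r = 174.7/2 = 87.35 nm
S/V = 3 / r = 3 / 87.35
S/V = 0.0343 nm^-1

0.0343


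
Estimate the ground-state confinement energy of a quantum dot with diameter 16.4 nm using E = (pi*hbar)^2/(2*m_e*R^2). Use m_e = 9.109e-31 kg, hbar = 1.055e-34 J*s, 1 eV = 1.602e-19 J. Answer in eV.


Radius R = 16.4/2 = 8.2 nm = 8.2e-09 m
E = (pi * 1.055e-34)^2 / (2 * 9.109e-31 * (8.2e-09)^2)
E(J) = 8.9676e-22
E = E(J) / 1.602e-19 = 0.0056 eV

0.0056


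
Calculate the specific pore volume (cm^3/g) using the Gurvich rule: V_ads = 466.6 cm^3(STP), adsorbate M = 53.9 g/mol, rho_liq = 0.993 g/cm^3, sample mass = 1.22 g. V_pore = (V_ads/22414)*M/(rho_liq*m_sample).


Moles adsorbed n = V_ads / 22414 = 466.6 / 22414 = 2.081735e-02 mol
Liquid volume V_liq = n * M / rho_liq = 2.081735e-02 * 53.9 / 0.993 = 1.12996 cm^3
Specific pore volume V_pore = V_liq / m_sample = 1.12996 / 1.22
V_pore = 0.9262 cm^3/g

0.9262


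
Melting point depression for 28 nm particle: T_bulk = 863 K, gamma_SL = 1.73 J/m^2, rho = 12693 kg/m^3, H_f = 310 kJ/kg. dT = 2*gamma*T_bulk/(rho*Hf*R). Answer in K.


Radius R = 28/2 = 14 nm = 1.4e-08 m
Convert H_f = 310 kJ/kg = 310000 J/kg
dT = 2 * gamma_SL * T_bulk / (rho * H_f * R)
dT = 2 * 1.73 * 863 / (12693 * 310000 * 1.4e-08)
dT = 54.2 K

54.2


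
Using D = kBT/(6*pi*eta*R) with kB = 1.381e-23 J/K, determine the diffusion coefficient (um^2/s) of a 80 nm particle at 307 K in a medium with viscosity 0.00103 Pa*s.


Radius R = 80/2 = 40 nm = 4e-08 m
D = kB*T / (6*pi*eta*R)
D = 1.381e-23 * 307 / (6 * pi * 0.00103 * 4e-08)
D = 5.45926e-12 m^2/s = 5.459 um^2/s

5.459


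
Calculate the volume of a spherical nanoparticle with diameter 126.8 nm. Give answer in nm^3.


Radius r = 126.8/2 = 63.4 nm
Volume V = (4/3) * pi * r^3
V = (4/3) * pi * (63.4)^3
V = 1067471.73 nm^3

1067471.73


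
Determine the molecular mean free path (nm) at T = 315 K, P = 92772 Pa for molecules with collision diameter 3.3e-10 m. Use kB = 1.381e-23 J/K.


Mean free path: lambda = kB*T / (sqrt(2) * pi * d^2 * P)
lambda = 1.381e-23 * 315 / (sqrt(2) * pi * (3.3e-10)^2 * 92772)
lambda = 9.69158e-08 m
lambda = 96.92 nm

96.92


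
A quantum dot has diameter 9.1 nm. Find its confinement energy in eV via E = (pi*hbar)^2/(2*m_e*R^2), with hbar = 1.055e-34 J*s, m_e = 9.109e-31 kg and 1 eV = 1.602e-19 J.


Radius R = 9.1/2 = 4.55 nm = 4.55e-09 m
E = (pi * 1.055e-34)^2 / (2 * 9.109e-31 * (4.55e-09)^2)
E(J) = 2.9126e-21
E = E(J) / 1.602e-19 = 0.0182 eV

0.0182


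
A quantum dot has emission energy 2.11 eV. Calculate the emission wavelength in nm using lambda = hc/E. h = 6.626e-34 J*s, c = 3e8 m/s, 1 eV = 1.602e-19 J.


Convert energy: E = 2.11 eV = 2.11 * 1.602e-19 = 3.38022e-19 J
lambda = h*c / E = 6.626e-34 * 3e8 / 3.38022e-19
lambda = 5.88068e-07 m = 588.1 nm

588.1


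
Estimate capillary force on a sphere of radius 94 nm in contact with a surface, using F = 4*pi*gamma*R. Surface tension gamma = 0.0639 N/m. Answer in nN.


Convert radius: R = 94 nm = 9.4e-08 m
F = 4 * pi * gamma * R
F = 4 * pi * 0.0639 * 9.4e-08
F = 7.54812e-08 N = 75.4812 nN

75.4812


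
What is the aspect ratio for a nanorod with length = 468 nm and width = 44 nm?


Aspect ratio AR = length / diameter
AR = 468 / 44
AR = 10.64

10.64


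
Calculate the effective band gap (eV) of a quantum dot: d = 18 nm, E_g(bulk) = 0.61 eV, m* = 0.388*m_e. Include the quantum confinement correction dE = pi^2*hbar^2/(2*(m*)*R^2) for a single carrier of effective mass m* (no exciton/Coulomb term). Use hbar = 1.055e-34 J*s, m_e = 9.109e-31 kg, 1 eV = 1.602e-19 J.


Radius R = 18/2 nm = 9e-09 m
Confinement energy dE = pi^2 * hbar^2 / (2 * m_eff * m_e * R^2)
dE = pi^2 * (1.055e-34)^2 / (2 * 0.388 * 9.109e-31 * (9e-09)^2) J, divided by 1.602e-19 J/eV
dE = 0.012 eV
Total band gap = E_g(bulk) + dE = 0.61 + 0.012 = 0.622 eV

0.622


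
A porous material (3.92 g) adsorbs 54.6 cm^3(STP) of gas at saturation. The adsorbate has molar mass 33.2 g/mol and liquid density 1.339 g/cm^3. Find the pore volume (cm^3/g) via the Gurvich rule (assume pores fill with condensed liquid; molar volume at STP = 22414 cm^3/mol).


Moles adsorbed n = V_ads / 22414 = 54.6 / 22414 = 2.435978e-03 mol
Liquid volume V_liq = n * M / rho_liq = 2.435978e-03 * 33.2 / 1.339 = 0.06040 cm^3
Specific pore volume V_pore = V_liq / m_sample = 0.06040 / 3.92
V_pore = 0.0154 cm^3/g

0.0154


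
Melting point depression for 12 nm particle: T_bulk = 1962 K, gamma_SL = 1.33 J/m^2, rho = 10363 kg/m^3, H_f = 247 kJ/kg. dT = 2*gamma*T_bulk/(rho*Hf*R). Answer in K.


Radius R = 12/2 = 6 nm = 6e-09 m
Convert H_f = 247 kJ/kg = 247000 J/kg
dT = 2 * gamma_SL * T_bulk / (rho * H_f * R)
dT = 2 * 1.33 * 1962 / (10363 * 247000 * 6e-09)
dT = 339.8 K

339.8


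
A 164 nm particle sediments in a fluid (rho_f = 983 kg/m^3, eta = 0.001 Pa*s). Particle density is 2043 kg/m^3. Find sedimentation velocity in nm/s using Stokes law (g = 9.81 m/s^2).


Radius R = 164/2 nm = 8.2e-08 m
Density difference = 2043 - 983 = 1060 kg/m^3
v = 2 * R^2 * (rho_p - rho_f) * g / (9 * eta)
v = 2 * (8.2e-08)^2 * 1060 * 9.81 / (9 * 0.001)
v = 1.55378e-08 m/s = 15.5378 nm/s

15.5378
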